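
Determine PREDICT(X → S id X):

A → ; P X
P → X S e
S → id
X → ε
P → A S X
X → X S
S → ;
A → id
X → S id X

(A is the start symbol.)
PREDICT(X → S id X) = (FIRST(RHS) \ {ε}) ∪ (FOLLOW(X) if ε ∈ FIRST(RHS), i.e. RHS ⇒* ε)
FIRST(S) = { ';', 'id' }
FIRST(S id X) = { ';', 'id' }
ε ∉ FIRST(S id X), so FOLLOW(X) is not added.
PREDICT(X → S id X) = { ';', 'id' }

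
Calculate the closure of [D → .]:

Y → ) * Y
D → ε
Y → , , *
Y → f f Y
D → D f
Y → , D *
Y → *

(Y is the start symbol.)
Start with: [D → .]
The dot is at the end, so nothing is added.

CLOSURE = { [D → .] }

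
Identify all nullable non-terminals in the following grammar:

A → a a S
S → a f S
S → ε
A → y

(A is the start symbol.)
{ 'S' }

A non-terminal is nullable if it can derive ε (the empty string): either it has an ε-production, or it has a production whose right-hand side consists entirely of nullable non-terminals.

ε-productions: S → ε
So S is immediately nullable.
No further non-terminal can be added: every production for the remaining non-terminals contains a terminal or a non-nullable non-terminal.
Nullable = { 'S' }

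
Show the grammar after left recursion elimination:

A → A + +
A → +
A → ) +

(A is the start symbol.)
A → + A'
A → ) + A'
A' → + + A'
A' → ε

A is directly left-recursive. The standard transformation for
  A → A α₁ | ... | A α_m | β₁ | ... | β_n
is
  A  → β₁ A' | ... | β_n A'
  A' → α₁ A' | ... | α_m A' | ε

A → + becomes A → + A'
A → ) + becomes A → ) + A'
A → A + + becomes A' → + + A'
Add A' → ε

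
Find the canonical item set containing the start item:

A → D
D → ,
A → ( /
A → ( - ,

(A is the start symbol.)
First, augment the grammar with A' → A
I₀ = CLOSURE({ [A' → . A] }):
  [A' → . A] has the dot before A: add [A → . D], [A → . ( /], [A → . ( - ,]
  [A → . D] has the dot before D: add [D → . ,]
No further items can be added.

I₀ = { [A → . ( - ,], [A → . ( /], [A → . D], [A' → . A], [D → . ,] }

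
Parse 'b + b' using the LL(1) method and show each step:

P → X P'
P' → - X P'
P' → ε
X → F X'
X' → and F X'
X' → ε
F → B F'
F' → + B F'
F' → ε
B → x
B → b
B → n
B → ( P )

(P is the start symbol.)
LL(1) parsing maintains a stack (initially the start symbol over $) and the input. At each step: if the stack top is a terminal, match it against the current input token; if it is a non-terminal N, replace it with the RHS of M[N, lookahead] (the unique production whose predict set contains the lookahead).

Stack is shown with the top on the left.

Stack           Input    Action
-------------------------------
P $             b + b $  output P → X P'
X P' $          b + b $  output X → F X'
F X' P' $       b + b $  output F → B F'
B F' X' P' $    b + b $  output B → b
b F' X' P' $    b + b $  match 'b'
F' X' P' $      + b $    output F' → + B F'
+ B F' X' P' $  + b $    match '+'
B F' X' P' $    b $      output B → b
b F' X' P' $    b $      match 'b'
F' X' P' $      $        output F' → ε
X' P' $         $        output X' → ε
P' $            $        output P' → ε
$               $        accept

The string is accepted.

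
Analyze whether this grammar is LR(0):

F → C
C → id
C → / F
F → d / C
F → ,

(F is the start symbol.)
Yes, the grammar is LR(0)

A grammar is LR(0) if no state in the canonical LR(0) collection has:
  - both a shift item (dot before a terminal) and a complete item (shift-reduce conflict), or
  - two or more complete items (reduce-reduce conflict; the accept item [F' → F .] counts as a complete item here).

Augment with F' → F and build the canonical LR(0) collection (I0 = CLOSURE({[F' → . F]}), then GOTO on every symbol after a dot until no new states appear). It has 10 states:
  I0: { [C → . / F], [C → . id], [F → . ,], [F → . C], [F → . d / C], [F' → . F] }  — shift
  I1: { [F → , .] }  — reduce
  I2: { [C → . / F], [C → . id], [C → / . F], [F → . ,], [F → . C], [F → . d / C] }  — shift
  I3: { [F → C .] }  — reduce
  I4: { [F' → F .] }  — accept
  I5: { [F → d . / C] }  — shift
  I6: { [C → id .] }  — reduce
  I7: { [C → . / F], [C → . id], [F → d / . C] }  — shift
  I8: { [F → d / C .] }  — reduce
  I9: { [C → / F .] }  — reduce

Every state is either a pure shift/goto state or contains exactly one complete item and nothing to shift — no conflicts. The grammar is LR(0).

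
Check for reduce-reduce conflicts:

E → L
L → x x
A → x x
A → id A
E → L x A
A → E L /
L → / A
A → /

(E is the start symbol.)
Augment with E' → E and build the canonical LR(0) collection (I0 = CLOSURE({[E' → . E]}), then GOTO on every symbol after a dot until no new states appear). It has 17 states:
  I0: { [E → . L x A], [E → . L], [E' → . E], [L → . / A], [L → . x x] }  — shift
  I1: { [A → . /], [A → . E L /], [A → . id A], [A → . x x], [E → . L x A], [E → . L], [L → . / A], [L → . x x], [L → / . A] }  — shift
  I2: { [E' → E .] }  — accept
  I3: { [E → L . x A], [E → L .] }  — shift, reduce
  I4: { [L → x . x] }  — shift
  I5: { [L → x x .] }  — reduce
  I6: { [A → . /], [A → . E L /], [A → . id A], [A → . x x], [E → . L x A], [E → . L], [E → L x . A], [L → . / A], [L → . x x] }  — shift
  I7: { [A → . /], [A → . E L /], [A → . id A], [A → . x x], [A → / .], [E → . L x A], [E → . L], [L → . / A], [L → . x x], [L → / . A] }  — shift, reduce
  I8: { [E → L x A .] }  — reduce
  I9: { [A → E . L /], [L → . / A], [L → . x x] }  — shift
  I10: { [A → . /], [A → . E L /], [A → . id A], [A → . x x], [A → id . A], [E → . L x A], [E → . L], [L → . / A], [L → . x x] }  — shift
  I11: { [A → x . x], [L → x . x] }  — shift
  I12: { [A → x x .], [L → x x .] }  — 2 reduces
  I13: { [A → id A .] }  — reduce
  I14: { [A → E L . /] }  — shift
  I15: { [A → E L / .] }  — reduce
  I16: { [L → / A .] }  — reduce

I12 contains complete items [A → x x .], [L → x x .] — reduce-reduce conflict.

Answer: Yes — I12: [A → x x .] vs [L → x x .]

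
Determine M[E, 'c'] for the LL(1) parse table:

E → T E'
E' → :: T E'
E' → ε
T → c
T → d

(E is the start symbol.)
To find M[E, 'c'], we find productions for E where 'c' is in the predict set (PREDICT(N → α) = (FIRST(α) \ {ε}) ∪ (FOLLOW(N) if α ⇒* ε)).

Relevant sets:
  FIRST(T) = { 'c', 'd' }

E → T E': PREDICT = { 'c', 'd' }
  'c' is in predict set, so this production goes in M[E, 'c']

M[E, 'c'] = E → T E'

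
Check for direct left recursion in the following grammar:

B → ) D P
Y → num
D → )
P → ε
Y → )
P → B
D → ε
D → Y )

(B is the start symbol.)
Direct left recursion occurs when N → N α for some non-terminal N (the right-hand side begins with the left-hand side itself).

B → ) D P: starts with ')'
Y → num: starts with num
D → ): starts with ')'
P → ε: starts with ε
Y → ): starts with ')'
P → B: starts with B
D → ε: starts with ε
D → Y ): starts with Y

No direct left recursion found.

Answer: No direct left recursion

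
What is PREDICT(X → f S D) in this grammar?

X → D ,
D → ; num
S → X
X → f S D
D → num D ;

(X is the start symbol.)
{ 'f' }

PREDICT(X → f S D) = (FIRST(RHS) \ {ε}) ∪ (FOLLOW(X) if ε ∈ FIRST(RHS), i.e. RHS ⇒* ε)
FIRST(f S D) = { 'f' }
ε ∉ FIRST(f S D), so FOLLOW(X) is not added.
PREDICT(X → f S D) = { 'f' }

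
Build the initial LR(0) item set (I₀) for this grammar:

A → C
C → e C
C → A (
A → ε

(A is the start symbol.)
First, augment the grammar with A' → A
I₀ = CLOSURE({ [A' → . A] }):
  [A' → . A] has the dot before A: add [A → . C], [A → .]
  [A → . C] has the dot before C: add [C → . e C], [C → . A (]
No further items can be added.

I₀ = { [A → . C], [A → .], [A' → . A], [C → . A (], [C → . e C] }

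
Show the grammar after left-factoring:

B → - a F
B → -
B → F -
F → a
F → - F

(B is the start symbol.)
Left-factoring transforms A → αβ₁ | αβ₂ into A → αA' and A' → β₁ | β₂
(α is the longest common prefix among the alternatives). Repeat until
no nonterminal has two alternatives with a common prefix.

Round 1: B has alternatives sharing prefix '-'. Introduce B': B → - B'
  Add: B' → a F
  Add: B' → ε

No remaining common prefixes — done.

Resulting grammar:
B → - B'
B' → a F
B' → ε
B → F -
F → a
F → - F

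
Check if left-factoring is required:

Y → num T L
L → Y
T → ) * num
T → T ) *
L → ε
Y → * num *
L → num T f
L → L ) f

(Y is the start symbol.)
Left-factoring is needed when two productions for the same non-terminal
share a common prefix on the right-hand side.

Productions for Y:
  Y → num T L
  Y → * num *
Productions for L:
  L → Y
  L → ε
  L → num T f
  L → L ) f
Productions for T:
  T → ) * num
  T → T ) *

No common prefixes found.

Answer: No, left-factoring is not needed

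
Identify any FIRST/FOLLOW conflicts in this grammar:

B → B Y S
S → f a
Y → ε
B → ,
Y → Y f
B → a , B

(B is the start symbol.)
A FIRST/FOLLOW conflict occurs when a non-terminal N has a nullable alternative N → β (β ⇒* ε) and another alternative N → α with FIRST(α) ∩ FOLLOW(N) ≠ ∅: on such a lookahead the parser cannot decide between expanding α and letting N vanish via β.

Nullable non-terminals: Y.
FIRST sets used below: FIRST(Y) = { 'f', ε }

Y: nullable alternative(s) Y → ε; FOLLOW(Y) = { 'f' }
  Y → ε: FIRST \ {ε} = { } — this is the only nullable alternative, skip
  Y → Y f: FIRST \ {ε} = { 'f' } — overlaps FOLLOW(Y) on { 'f' }: CONFLICT

B, S have no nullable alternative, so no FIRST/FOLLOW check is needed there.

So the grammar has 1 FIRST/FOLLOW conflict (marked CONFLICT above).

Answer: Yes. Y → Y f with FOLLOW(Y) on { 'f' }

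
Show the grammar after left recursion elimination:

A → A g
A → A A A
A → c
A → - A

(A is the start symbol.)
A → c A'
A → - A A'
A' → g A'
A' → A A A'
A' → ε

A is directly left-recursive. The standard transformation for
  A → A α₁ | ... | A α_m | β₁ | ... | β_n
is
  A  → β₁ A' | ... | β_n A'
  A' → α₁ A' | ... | α_m A' | ε

A → c becomes A → c A'
A → - A becomes A → - A A'
A → A g becomes A' → g A'
A → A A A becomes A' → A A A'
Add A' → ε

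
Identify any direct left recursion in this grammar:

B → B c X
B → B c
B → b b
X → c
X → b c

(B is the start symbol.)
Direct left recursion occurs when N → N α for some non-terminal N (the right-hand side begins with the left-hand side itself).

B → B c X: LEFT RECURSIVE (starts with B)
B → B c: LEFT RECURSIVE (starts with B)
B → b b: starts with b
X → c: starts with c
X → b c: starts with b

The grammar has direct left recursion on: B.

Answer: Yes, B is left-recursive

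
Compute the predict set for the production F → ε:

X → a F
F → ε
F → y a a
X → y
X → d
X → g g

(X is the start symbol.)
PREDICT(F → ε) = (FIRST(RHS) \ {ε}) ∪ (FOLLOW(F) if ε ∈ FIRST(RHS), i.e. RHS ⇒* ε)
The right-hand side is ε (FIRST(ε) = { ε }), so the predict set is FOLLOW(F) = { $ }
PREDICT(F → ε) = { $ }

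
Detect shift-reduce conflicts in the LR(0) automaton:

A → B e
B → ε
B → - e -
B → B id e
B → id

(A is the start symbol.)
A shift-reduce conflict occurs when an LR(0) state has both:
  - a complete (reduce) item [A → α .] (dot at the end), and
  - a shift item [B → β . c γ] (dot before a terminal).

Augment with A' → A and build the canonical LR(0) collection (I0 = CLOSURE({[A' → . A]}), then GOTO on every symbol after a dot until no new states appear). It has 10 states:
  I0: { [A → . B e], [A' → . A], [B → . - e -], [B → . B id e], [B → . id], [B → .] }  — shift, reduce
  I1: { [B → - . e -] }  — shift
  I2: { [A' → A .] }  — accept
  I3: { [A → B . e], [B → B . id e] }  — shift
  I4: { [B → id .] }  — reduce
  I5: { [A → B e .] }  — reduce
  I6: { [B → B id . e] }  — shift
  I7: { [B → B id e .] }  — reduce
  I8: { [B → - e . -] }  — shift
  I9: { [B → - e - .] }  — reduce

I0 contains reduce item [B → .] and shift items [B → . - e -], [B → . id] — shift-reduce conflict.

Answer: Yes — I0: [B → .] vs [B → . - e -]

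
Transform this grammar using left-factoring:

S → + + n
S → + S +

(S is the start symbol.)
Left-factoring transforms A → αβ₁ | αβ₂ into A → αA' and A' → β₁ | β₂
(α is the longest common prefix among the alternatives). Repeat until
no nonterminal has two alternatives with a common prefix.

Round 1: S has alternatives sharing prefix '+'. Introduce S': S → + S'
  Add: S' → + n
  Add: S' → S +

No remaining common prefixes — done.

Resulting grammar:
S → + S'
S' → + n
S' → S +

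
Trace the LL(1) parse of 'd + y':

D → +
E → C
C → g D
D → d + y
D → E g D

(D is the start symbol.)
LL(1) parsing maintains a stack (initially the start symbol over $) and the input. At each step: if the stack top is a terminal, match it against the current input token; if it is a non-terminal N, replace it with the RHS of M[N, lookahead] (the unique production whose predict set contains the lookahead).

Stack is shown with the top on the left.

Stack    Input    Action
------------------------
D $      d + y $  output D → d + y
d + y $  d + y $  match 'd'
+ y $    + y $    match '+'
y $      y $      match 'y'
$        $        accept

The string is accepted.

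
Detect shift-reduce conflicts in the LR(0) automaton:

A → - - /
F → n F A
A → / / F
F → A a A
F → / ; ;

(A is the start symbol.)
No shift-reduce conflicts

Augment with A' → A and build the canonical LR(0) collection (I0 = CLOSURE({[A' → . A]}), then GOTO on every symbol after a dot until no new states appear). It has 17 states:
  I0: { [A → . - - /], [A → . / / F], [A' → . A] }  — shift
  I1: { [A → - . - /] }  — shift
  I2: { [A → / . / F] }  — shift
  I3: { [A' → A .] }  — accept
  I4: { [A → . - - /], [A → . / / F], [A → / / . F], [F → . / ; ;], [F → . A a A], [F → . n F A] }  — shift
  I5: { [A → / . / F], [F → / . ; ;] }  — shift
  I6: { [F → A . a A] }  — shift
  I7: { [A → / / F .] }  — reduce
  I8: { [A → . - - /], [A → . / / F], [F → . / ; ;], [F → . A a A], [F → . n F A], [F → n . F A] }  — shift
  I9: { [A → . - - /], [A → . / / F], [F → n F . A] }  — shift
  I10: { [F → n F A .] }  — reduce
  I11: { [A → . - - /], [A → . / / F], [F → A a . A] }  — shift
  I12: { [F → A a A .] }  — reduce
  I13: { [F → / ; . ;] }  — shift
  I14: { [F → / ; ; .] }  — reduce
  I15: { [A → - - . /] }  — shift
  I16: { [A → - - / .] }  — reduce

No state contains both a complete item and a shift item.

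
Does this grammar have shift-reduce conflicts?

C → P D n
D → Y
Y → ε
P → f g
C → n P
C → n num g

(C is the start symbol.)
No shift-reduce conflicts

Augment with C' → C and build the canonical LR(0) collection (I0 = CLOSURE({[C' → . C]}), then GOTO on every symbol after a dot until no new states appear). It has 12 states:
  I0: { [C → . P D n], [C → . n P], [C → . n num g], [C' → . C], [P → . f g] }  — shift
  I1: { [C' → C .] }  — accept
  I2: { [C → P . D n], [D → . Y], [Y → .] }  — reduce
  I3: { [P → f . g] }  — shift
  I4: { [C → n . P], [C → n . num g], [P → . f g] }  — shift
  I5: { [C → n P .] }  — reduce
  I6: { [C → n num . g] }  — shift
  I7: { [C → n num g .] }  — reduce
  I8: { [P → f g .] }  — reduce
  I9: { [C → P D . n] }  — shift
  I10: { [D → Y .] }  — reduce
  I11: { [C → P D n .] }  — reduce

No state contains both a complete item and a shift item.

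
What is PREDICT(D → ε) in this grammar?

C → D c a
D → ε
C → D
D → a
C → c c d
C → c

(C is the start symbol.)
{ $, 'c' }

PREDICT(D → ε) = (FIRST(RHS) \ {ε}) ∪ (FOLLOW(D) if ε ∈ FIRST(RHS), i.e. RHS ⇒* ε)
The right-hand side is ε (FIRST(ε) = { ε }), so the predict set is FOLLOW(D) = { $, 'c' }
PREDICT(D → ε) = { $, 'c' }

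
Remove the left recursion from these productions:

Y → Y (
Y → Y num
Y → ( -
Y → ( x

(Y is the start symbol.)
Y is directly left-recursive. The standard transformation for
  A → A α₁ | ... | A α_m | β₁ | ... | β_n
is
  A  → β₁ A' | ... | β_n A'
  A' → α₁ A' | ... | α_m A' | ε

Y → ( - becomes Y → ( - Y'
Y → ( x becomes Y → ( x Y'
Y → Y ( becomes Y' → ( Y'
Y → Y num becomes Y' → num Y'
Add Y' → ε

Resulting grammar:
Y → ( - Y'
Y → ( x Y'
Y' → ( Y'
Y' → num Y'
Y' → ε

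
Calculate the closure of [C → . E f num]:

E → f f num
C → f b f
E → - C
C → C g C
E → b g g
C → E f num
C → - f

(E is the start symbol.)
{ [C → . E f num], [E → . - C], [E → . b g g], [E → . f f num] }

To compute CLOSURE, for each item [A → α.Bβ] where B is a non-terminal, add [B → .γ] for all productions B → γ; repeat for the newly added items until nothing changes.

Start with: [C → . E f num]
  [C → . E f num] has the dot before E: add [E → . f f num], [E → . - C], [E → . b g g]
No further items can be added.

CLOSURE = { [C → . E f num], [E → . - C], [E → . b g g], [E → . f f num] }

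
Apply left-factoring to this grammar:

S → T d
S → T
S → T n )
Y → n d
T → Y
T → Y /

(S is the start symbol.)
S → T S'
S' → d
S' → ε
S' → n )
Y → n d
T → Y T'
T' → ε
T' → /

Left-factoring transforms A → αβ₁ | αβ₂ into A → αA' and A' → β₁ | β₂
(α is the longest common prefix among the alternatives). Repeat until
no nonterminal has two alternatives with a common prefix.

Round 1: S has alternatives sharing prefix 'T'. Introduce S': S → T S'
  Add: S' → d
  Add: S' → ε
  Add: S' → n )

Round 2: T has alternatives sharing prefix 'Y'. Introduce T': T → Y T'
  Add: T' → ε
  Add: T' → /

No remaining common prefixes — done.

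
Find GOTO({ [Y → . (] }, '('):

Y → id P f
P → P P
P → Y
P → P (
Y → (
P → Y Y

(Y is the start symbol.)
{ [Y → ( .] }

GOTO(I, '(') = CLOSURE({ [A → αX.β] : [A → α.Xβ] ∈ I, X = '(' })

Items with dot before '(', with the dot advanced:
  [Y → . (] → [Y → ( .]
Closure adds nothing (no advanced item has the dot before a non-terminal).

GOTO = { [Y → ( .] }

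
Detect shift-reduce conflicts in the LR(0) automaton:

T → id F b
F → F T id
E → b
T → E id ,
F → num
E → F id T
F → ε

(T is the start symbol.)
A shift-reduce conflict occurs when an LR(0) state has both:
  - a complete (reduce) item [A → α .] (dot at the end), and
  - a shift item [B → β . c γ] (dot before a terminal).

Augment with T' → T and build the canonical LR(0) collection (I0 = CLOSURE({[T' → . T]}), then GOTO on every symbol after a dot until no new states appear). It has 16 states:
  I0: { [E → . F id T], [E → . b], [F → . F T id], [F → . num], [F → .], [T → . E id ,], [T → . id F b], [T' → . T] }  — shift, reduce
  I1: { [T → E . id ,] }  — shift
  I2: { [E → . F id T], [E → . b], [E → F . id T], [F → . F T id], [F → . num], [F → .], [F → F . T id], [T → . E id ,], [T → . id F b] }  — shift, reduce
  I3: { [T' → T .] }  — accept
  I4: { [E → b .] }  — reduce
  I5: { [F → . F T id], [F → . num], [F → .], [T → id . F b] }  — shift, reduce
  I6: { [F → num .] }  — reduce
  I7: { [E → . F id T], [E → . b], [F → . F T id], [F → . num], [F → .], [F → F . T id], [T → . E id ,], [T → . id F b], [T → id F . b] }  — shift, reduce
  I8: { [F → F T . id] }  — shift
  I9: { [E → b .], [T → id F b .] }  — 2 reduces
  I10: { [F → F T id .] }  — reduce
  I11: { [E → . F id T], [E → . b], [E → F id . T], [F → . F T id], [F → . num], [F → .], [T → . E id ,], [T → . id F b], [T → id . F b] }  — shift, reduce
  I12: { [E → . F id T], [E → . b], [E → F . id T], [F → . F T id], [F → . num], [F → .], [F → F . T id], [T → . E id ,], [T → . id F b], [T → id F . b] }  — shift, reduce
  I13: { [E → F id T .] }  — reduce
  I14: { [T → E id . ,] }  — shift
  I15: { [T → E id , .] }  — reduce

I0 contains reduce item [F → .] and shift items [E → . b], [F → . num], [T → . id F b] — shift-reduce conflict.
I2 contains reduce item [F → .] and shift items [E → F . id T], [E → . b], [F → . num], [T → . id F b] — shift-reduce conflict.
I5 contains reduce item [F → .] and shift item [F → . num] — shift-reduce conflict.
I7 contains reduce item [F → .] and shift items [E → . b], [F → . num], [T → . id F b], [T → id F . b] — shift-reduce conflict.
I11 contains reduce item [F → .] and shift items [E → . b], [F → . num], [T → . id F b] — shift-reduce conflict.
I12 contains reduce item [F → .] and shift items [E → F . id T], [E → . b], [F → . num], [T → . id F b], [T → id F . b] — shift-reduce conflict.

Answer: Yes — I0: [F → .] vs [E → . b]; I2: [F → .] vs [E → F . id T]; I5: [F → .] vs [F → . num]; I7: [F → .] vs [E → . b]; I11: [F → .] vs [E → . b]; I12: [F → .] vs [E → F . id T]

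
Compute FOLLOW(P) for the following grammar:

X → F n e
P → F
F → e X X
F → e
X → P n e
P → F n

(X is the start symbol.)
{ 'n' }

To compute FOLLOW(P), find every occurrence of P on a right-hand side N → α P β: add FIRST(β) \ {ε}, and if β is empty or nullable also add FOLLOW(N). Iterate to a fixed point.

In X → P n e: P is followed by n e, add FIRST(n e) \ {ε} = { 'n' }

Taking the union: FOLLOW(P) = { 'n' }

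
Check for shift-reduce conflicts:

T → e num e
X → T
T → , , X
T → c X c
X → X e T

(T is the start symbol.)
Augment with T' → T and build the canonical LR(0) collection (I0 = CLOSURE({[T' → . T]}), then GOTO on every symbol after a dot until no new states appear). It has 14 states:
  I0: { [T → . , , X], [T → . c X c], [T → . e num e], [T' → . T] }  — shift
  I1: { [T → , . , X] }  — shift
  I2: { [T' → T .] }  — accept
  I3: { [T → . , , X], [T → . c X c], [T → . e num e], [T → c . X c], [X → . T], [X → . X e T] }  — shift
  I4: { [T → e . num e] }  — shift
  I5: { [T → e num . e] }  — shift
  I6: { [T → e num e .] }  — reduce
  I7: { [X → T .] }  — reduce
  I8: { [T → c X . c], [X → X . e T] }  — shift
  I9: { [T → c X c .] }  — reduce
  I10: { [T → . , , X], [T → . c X c], [T → . e num e], [X → X e . T] }  — shift
  I11: { [X → X e T .] }  — reduce
  I12: { [T → , , . X], [T → . , , X], [T → . c X c], [T → . e num e], [X → . T], [X → . X e T] }  — shift
  I13: { [T → , , X .], [X → X . e T] }  — shift, reduce

I13 contains reduce item [T → , , X .] and shift item [X → X . e T] — shift-reduce conflict.

Answer: Yes — I13: [T → , , X .] vs [X → X . e T]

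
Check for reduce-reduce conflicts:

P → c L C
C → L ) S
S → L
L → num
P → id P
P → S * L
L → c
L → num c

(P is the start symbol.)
Augment with P' → P and build the canonical LR(0) collection (I0 = CLOSURE({[P' → . P]}), then GOTO on every symbol after a dot until no new states appear). It has 17 states:
  I0: { [L → . c], [L → . num c], [L → . num], [P → . S * L], [P → . c L C], [P → . id P], [P' → . P], [S → . L] }  — shift
  I1: { [S → L .] }  — reduce
  I2: { [P' → P .] }  — accept
  I3: { [P → S . * L] }  — shift
  I4: { [L → . c], [L → . num c], [L → . num], [L → c .], [P → c . L C] }  — shift, reduce
  I5: { [L → . c], [L → . num c], [L → . num], [P → . S * L], [P → . c L C], [P → . id P], [P → id . P], [S → . L] }  — shift
  I6: { [L → num . c], [L → num .] }  — shift, reduce
  I7: { [L → num c .] }  — reduce
  I8: { [P → id P .] }  — reduce
  I9: { [C → . L ) S], [L → . c], [L → . num c], [L → . num], [P → c L . C] }  — shift
  I10: { [L → c .] }  — reduce
  I11: { [P → c L C .] }  — reduce
  I12: { [C → L . ) S] }  — shift
  I13: { [C → L ) . S], [L → . c], [L → . num c], [L → . num], [S → . L] }  — shift
  I14: { [C → L ) S .] }  — reduce
  I15: { [L → . c], [L → . num c], [L → . num], [P → S * . L] }  — shift
  I16: { [P → S * L .] }  — reduce

No state contains more than one complete item.

Answer: No reduce-reduce conflicts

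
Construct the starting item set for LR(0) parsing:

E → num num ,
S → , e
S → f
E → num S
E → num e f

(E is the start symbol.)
First, augment the grammar with E' → E
I₀ = CLOSURE({ [E' → . E] }):
  [E' → . E] has the dot before E: add [E → . num num ,], [E → . num S], [E → . num e f]
No further items can be added.

I₀ = { [E → . num S], [E → . num e f], [E → . num num ,], [E' → . E] }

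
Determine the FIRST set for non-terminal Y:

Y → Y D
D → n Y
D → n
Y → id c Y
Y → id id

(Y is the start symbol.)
From Y → Y D:
  - Y is the symbol being defined: contributes nothing new
    Y is not nullable, so stop
From Y → id c Y:
  - id is a terminal: add 'id' and stop
From Y → id id:
  - id is a terminal: add 'id' and stop

Collecting: FIRST(Y) = { 'id' }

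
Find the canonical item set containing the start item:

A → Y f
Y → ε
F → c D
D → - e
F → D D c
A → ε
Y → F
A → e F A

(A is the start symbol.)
{ [A → . Y f], [A → . e F A], [A → .], [A' → . A], [D → . - e], [F → . D D c], [F → . c D], [Y → . F], [Y → .] }

First, augment the grammar with A' → A
I₀ = CLOSURE({ [A' → . A] }):
  [A' → . A] has the dot before A: add [A → . Y f], [A → .], [A → . e F A]
  [A → . Y f] has the dot before Y: add [Y → .], [Y → . F]
  [Y → . F] has the dot before F: add [F → . c D], [F → . D D c]
  [F → . D D c] has the dot before D: add [D → . - e]
No further items can be added.

I₀ = { [A → . Y f], [A → . e F A], [A → .], [A' → . A], [D → . - e], [F → . D D c], [F → . c D], [Y → . F], [Y → .] }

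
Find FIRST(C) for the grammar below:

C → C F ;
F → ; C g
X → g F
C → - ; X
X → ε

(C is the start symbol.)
To compute FIRST(C), examine every production with C on the left-hand side, reading each right-hand side left to right until a non-nullable symbol is reached.

From C → C F ;:
  - C is the symbol being defined: contributes nothing new
    C is not nullable, so stop
From C → - ; X:
  - '-' is a terminal: add '-' and stop

Collecting: FIRST(C) = { '-' }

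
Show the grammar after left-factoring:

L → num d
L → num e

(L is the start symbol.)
Left-factoring transforms A → αβ₁ | αβ₂ into A → αA' and A' → β₁ | β₂
(α is the longest common prefix among the alternatives). Repeat until
no nonterminal has two alternatives with a common prefix.

Round 1: L has alternatives sharing prefix 'num'. Introduce L': L → num L'
  Add: L' → d
  Add: L' → e

No remaining common prefixes — done.

Resulting grammar:
L → num L'
L' → d
L' → e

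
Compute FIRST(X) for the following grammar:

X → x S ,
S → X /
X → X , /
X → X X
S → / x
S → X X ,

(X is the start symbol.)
{ 'x' }

To compute FIRST(X), examine every production with X on the left-hand side, reading each right-hand side left to right until a non-nullable symbol is reached.

From X → x S ,:
  - x is a terminal: add 'x' and stop
From X → X , /:
  - X is the symbol being defined: contributes nothing new
    X is not nullable, so stop
From X → X X:
  - X is the symbol being defined: contributes nothing new
    X is not nullable, so stop

Collecting: FIRST(X) = { 'x' }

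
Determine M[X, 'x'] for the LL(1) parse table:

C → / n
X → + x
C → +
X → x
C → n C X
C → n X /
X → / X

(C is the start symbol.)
X → x

To find M[X, 'x'], we find productions for X where 'x' is in the predict set (PREDICT(N → α) = (FIRST(α) \ {ε}) ∪ (FOLLOW(N) if α ⇒* ε)).

X → + x: PREDICT = { '+' }
X → x: PREDICT = { 'x' }
  'x' is in predict set, so this production goes in M[X, 'x']
X → / X: PREDICT = { '/' }

M[X, 'x'] = X → x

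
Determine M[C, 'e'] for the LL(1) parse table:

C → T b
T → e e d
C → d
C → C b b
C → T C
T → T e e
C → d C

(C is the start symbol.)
To find M[C, 'e'], we find productions for C where 'e' is in the predict set (PREDICT(N → α) = (FIRST(α) \ {ε}) ∪ (FOLLOW(N) if α ⇒* ε)).

Relevant sets:
  FIRST(T) = { 'e' }
  FIRST(C) = { 'd', 'e' }

C → T b: PREDICT = { 'e' }
  'e' is in predict set, so this production goes in M[C, 'e']
C → d: PREDICT = { 'd' }
C → C b b: PREDICT = { 'd', 'e' }
  'e' is in predict set, so this production goes in M[C, 'e']
C → T C: PREDICT = { 'e' }
  'e' is in predict set, so this production goes in M[C, 'e']
C → d C: PREDICT = { 'd' }

M[C, 'e'] = C → T b, C → C b b, C → T C  (a multiply-defined cell — the grammar is not LL(1))

Answer: C → T b, C → C b b, C → T C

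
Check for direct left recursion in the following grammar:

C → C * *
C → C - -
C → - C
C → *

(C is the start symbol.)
C → C * *: LEFT RECURSIVE (starts with C)
C → C - -: LEFT RECURSIVE (starts with C)
C → - C: starts with '-'
C → *: starts with '*'

The grammar has direct left recursion on: C.

Answer: Yes, C is left-recursive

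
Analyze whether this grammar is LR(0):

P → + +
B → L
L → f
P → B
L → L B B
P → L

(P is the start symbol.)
A grammar is LR(0) if no state in the canonical LR(0) collection has:
  - both a shift item (dot before a terminal) and a complete item (shift-reduce conflict), or
  - two or more complete items (reduce-reduce conflict; the accept item [P' → P .] counts as a complete item here).

Augment with P' → P and build the canonical LR(0) collection (I0 = CLOSURE({[P' → . P]}), then GOTO on every symbol after a dot until no new states appear). It has 10 states:
  I0: { [B → . L], [L → . L B B], [L → . f], [P → . + +], [P → . B], [P → . L], [P' → . P] }  — shift
  I1: { [P → + . +] }  — shift
  I2: { [P → B .] }  — reduce
  I3: { [B → . L], [B → L .], [L → . L B B], [L → . f], [L → L . B B], [P → L .] }  — shift, 2 reduces
  I4: { [P' → P .] }  — accept
  I5: { [L → f .] }  — reduce
  I6: { [B → . L], [L → . L B B], [L → . f], [L → L B . B] }  — shift
  I7: { [B → . L], [B → L .], [L → . L B B], [L → . f], [L → L . B B] }  — shift, reduce
  I8: { [L → L B B .] }  — reduce
  I9: { [P → + + .] }  — reduce

Conflict in state I3:
  Shift-reduce conflict between [B → L .] and [L → . f]
So the grammar is NOT LR(0).

Answer: No. Shift-reduce conflict between [B → L .] and [L → . f]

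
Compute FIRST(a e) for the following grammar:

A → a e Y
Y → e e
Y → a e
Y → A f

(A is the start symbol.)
To compute FIRST(a e), process the symbols left to right:
Symbol a is a terminal. Add 'a' and stop.
FIRST(a e) = { 'a' }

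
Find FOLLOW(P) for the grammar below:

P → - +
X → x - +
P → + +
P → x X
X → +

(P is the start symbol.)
To compute FOLLOW(P), find every occurrence of P on a right-hand side N → α P β: add FIRST(β) \ {ε}, and if β is empty or nullable also add FOLLOW(N). Iterate to a fixed point.

P is the start symbol, so $ ∈ FOLLOW(P).
P does not occur on any right-hand side.

Taking the union: FOLLOW(P) = { $ }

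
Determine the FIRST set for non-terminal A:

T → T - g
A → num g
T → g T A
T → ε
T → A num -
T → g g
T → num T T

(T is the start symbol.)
{ 'num' }

From A → num g:
  - num is a terminal: add 'num' and stop

Collecting: FIRST(A) = { 'num' }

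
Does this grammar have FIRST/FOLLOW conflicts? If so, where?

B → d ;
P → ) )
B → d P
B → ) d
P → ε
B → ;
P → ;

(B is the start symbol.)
Nullable non-terminals: P.

P: nullable alternative(s) P → ε; FOLLOW(P) = { $ }
  P → ) ): FIRST \ {ε} = { ')' } — disjoint from FOLLOW(P)
  P → ε: FIRST \ {ε} = { } — this is the only nullable alternative, skip
  P → ;: FIRST \ {ε} = { ';' } — disjoint from FOLLOW(P)

B has no nullable alternative, so no FIRST/FOLLOW check is needed there.

No FIRST/FOLLOW conflicts found.

Answer: No FIRST/FOLLOW conflicts.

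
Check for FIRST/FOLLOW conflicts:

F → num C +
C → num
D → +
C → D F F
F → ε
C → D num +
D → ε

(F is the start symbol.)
Yes. F → num C '+' with FOLLOW(F) on { 'num' }; C → D num '+' with FOLLOW(C) on { '+' }; D → '+' with FOLLOW(D) on { '+' }

A FIRST/FOLLOW conflict occurs when a non-terminal N has a nullable alternative N → β (β ⇒* ε) and another alternative N → α with FIRST(α) ∩ FOLLOW(N) ≠ ∅: on such a lookahead the parser cannot decide between expanding α and letting N vanish via β.

Nullable non-terminals: C, D, F.
FIRST sets used below: FIRST(D) = { '+', ε }, FIRST(F) = { 'num', ε }

C: nullable alternative(s) C → D F F; FOLLOW(C) = { '+' }
  C → num: FIRST \ {ε} = { 'num' } — disjoint from FOLLOW(C)
  C → D F F: FIRST \ {ε} = { '+', 'num' } — this is the only nullable alternative, skip
  C → D num +: FIRST \ {ε} = { '+', 'num' } — overlaps FOLLOW(C) on { '+' }: CONFLICT

D: nullable alternative(s) D → ε; FOLLOW(D) = { '+', 'num' }
  D → +: FIRST \ {ε} = { '+' } — overlaps FOLLOW(D) on { '+' }: CONFLICT
  D → ε: FIRST \ {ε} = { } — this is the only nullable alternative, skip

F: nullable alternative(s) F → ε; FOLLOW(F) = { $, '+', 'num' }
  F → num C +: FIRST \ {ε} = { 'num' } — overlaps FOLLOW(F) on { 'num' }: CONFLICT
  F → ε: FIRST \ {ε} = { } — this is the only nullable alternative, skip

So the grammar has 3 FIRST/FOLLOW conflicts (marked CONFLICT above).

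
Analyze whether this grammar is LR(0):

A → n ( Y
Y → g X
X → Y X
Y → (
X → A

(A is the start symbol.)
A grammar is LR(0) if no state in the canonical LR(0) collection has:
  - both a shift item (dot before a terminal) and a complete item (shift-reduce conflict), or
  - two or more complete items (reduce-reduce conflict; the accept item [A' → A .] counts as a complete item here).

Augment with A' → A and build the canonical LR(0) collection (I0 = CLOSURE({[A' → . A]}), then GOTO on every symbol after a dot until no new states appear). It has 11 states:
  I0: { [A → . n ( Y], [A' → . A] }  — shift
  I1: { [A' → A .] }  — accept
  I2: { [A → n . ( Y] }  — shift
  I3: { [A → n ( . Y], [Y → . (], [Y → . g X] }  — shift
  I4: { [Y → ( .] }  — reduce
  I5: { [A → n ( Y .] }  — reduce
  I6: { [A → . n ( Y], [X → . A], [X → . Y X], [Y → . (], [Y → . g X], [Y → g . X] }  — shift
  I7: { [X → A .] }  — reduce
  I8: { [Y → g X .] }  — reduce
  I9: { [A → . n ( Y], [X → . A], [X → . Y X], [X → Y . X], [Y → . (], [Y → . g X] }  — shift
  I10: { [X → Y X .] }  — reduce

Every state is either a pure shift/goto state or contains exactly one complete item and nothing to shift — no conflicts. The grammar is LR(0).

Answer: Yes, the grammar is LR(0)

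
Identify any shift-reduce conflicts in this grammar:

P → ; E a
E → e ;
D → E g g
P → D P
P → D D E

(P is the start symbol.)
Yes — I11: [P → D D E .] vs [D → E . g g]

A shift-reduce conflict occurs when an LR(0) state has both:
  - a complete (reduce) item [A → α .] (dot at the end), and
  - a shift item [B → β . c γ] (dot before a terminal).

Augment with P' → P and build the canonical LR(0) collection (I0 = CLOSURE({[P' → . P]}), then GOTO on every symbol after a dot until no new states appear). It has 14 states:
  I0: { [D → . E g g], [E → . e ;], [P → . ; E a], [P → . D D E], [P → . D P], [P' → . P] }  — shift
  I1: { [E → . e ;], [P → ; . E a] }  — shift
  I2: { [D → . E g g], [E → . e ;], [P → . ; E a], [P → . D D E], [P → . D P], [P → D . D E], [P → D . P] }  — shift
  I3: { [D → E . g g] }  — shift
  I4: { [P' → P .] }  — accept
  I5: { [E → e . ;] }  — shift
  I6: { [E → e ; .] }  — reduce
  I7: { [D → E g . g] }  — shift
  I8: { [D → E g g .] }  — reduce
  I9: { [D → . E g g], [E → . e ;], [P → . ; E a], [P → . D D E], [P → . D P], [P → D . D E], [P → D . P], [P → D D . E] }  — shift
  I10: { [P → D P .] }  — reduce
  I11: { [D → E . g g], [P → D D E .] }  — shift, reduce
  I12: { [P → ; E . a] }  — shift
  I13: { [P → ; E a .] }  — reduce

I11 contains reduce item [P → D D E .] and shift item [D → E . g g] — shift-reduce conflict.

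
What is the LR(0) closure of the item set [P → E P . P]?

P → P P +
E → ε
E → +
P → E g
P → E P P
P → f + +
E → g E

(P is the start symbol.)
Start with: [P → E P . P]
  [P → E P . P] has the dot before P: add [P → . P P +], [P → . E g], [P → . E P P], [P → . f + +]
  [P → . E g] has the dot before E: add [E → .], [E → . +], [E → . g E]
No further items can be added.

CLOSURE = { [E → . +], [E → . g E], [E → .], [P → . E P P], [P → . E g], [P → . P P +], [P → . f + +], [P → E P . P] }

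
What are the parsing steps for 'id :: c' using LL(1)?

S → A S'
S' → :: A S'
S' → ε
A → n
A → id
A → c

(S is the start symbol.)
LL(1) parsing maintains a stack (initially the start symbol over $) and the input. At each step: if the stack top is a terminal, match it against the current input token; if it is a non-terminal N, replace it with the RHS of M[N, lookahead] (the unique production whose predict set contains the lookahead).

Stack is shown with the top on the left.

Stack      Input      Action
----------------------------
S $        id :: c $  output S → A S'
A S' $     id :: c $  output A → id
id S' $    id :: c $  match 'id'
S' $       :: c $     output S' → :: A S'
:: A S' $  :: c $     match '::'
A S' $     c $        output A → c
c S' $     c $        match 'c'
S' $       $          output S' → ε
$          $          accept

The string is accepted.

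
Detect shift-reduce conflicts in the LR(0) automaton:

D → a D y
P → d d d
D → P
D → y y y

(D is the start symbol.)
No shift-reduce conflicts

Augment with D' → D and build the canonical LR(0) collection (I0 = CLOSURE({[D' → . D]}), then GOTO on every symbol after a dot until no new states appear). It has 12 states:
  I0: { [D → . P], [D → . a D y], [D → . y y y], [D' → . D], [P → . d d d] }  — shift
  I1: { [D' → D .] }  — accept
  I2: { [D → P .] }  — reduce
  I3: { [D → . P], [D → . a D y], [D → . y y y], [D → a . D y], [P → . d d d] }  — shift
  I4: { [P → d . d d] }  — shift
  I5: { [D → y . y y] }  — shift
  I6: { [D → y y . y] }  — shift
  I7: { [D → y y y .] }  — reduce
  I8: { [P → d d . d] }  — shift
  I9: { [P → d d d .] }  — reduce
  I10: { [D → a D . y] }  — shift
  I11: { [D → a D y .] }  — reduce

No state contains both a complete item and a shift item.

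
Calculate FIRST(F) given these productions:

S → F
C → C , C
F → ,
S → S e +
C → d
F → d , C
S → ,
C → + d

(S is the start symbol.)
{ ',', 'd' }

To compute FIRST(F), examine every production with F on the left-hand side, reading each right-hand side left to right until a non-nullable symbol is reached.

From F → ,:
  - ',' is a terminal: add ',' and stop
From F → d , C:
  - d is a terminal: add 'd' and stop

Collecting: FIRST(F) = { ',', 'd' }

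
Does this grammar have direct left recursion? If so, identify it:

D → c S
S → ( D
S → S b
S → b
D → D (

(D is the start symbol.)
Yes, S, D are left-recursive

Direct left recursion occurs when N → N α for some non-terminal N (the right-hand side begins with the left-hand side itself).

D → c S: starts with c
S → ( D: starts with '('
S → S b: LEFT RECURSIVE (starts with S)
S → b: starts with b
D → D (: LEFT RECURSIVE (starts with D)

The grammar has direct left recursion on: S, D.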